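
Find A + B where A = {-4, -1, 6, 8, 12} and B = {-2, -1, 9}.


A + B = {a + b : a ∈ A, b ∈ B}.
Enumerate all |A|·|B| = 5·3 = 15 pairs (a, b) and collect distinct sums.
a = -4: -4+-2=-6, -4+-1=-5, -4+9=5
a = -1: -1+-2=-3, -1+-1=-2, -1+9=8
a = 6: 6+-2=4, 6+-1=5, 6+9=15
a = 8: 8+-2=6, 8+-1=7, 8+9=17
a = 12: 12+-2=10, 12+-1=11, 12+9=21
Collecting distinct sums: A + B = {-6, -5, -3, -2, 4, 5, 6, 7, 8, 10, 11, 15, 17, 21}
|A + B| = 14

A + B = {-6, -5, -3, -2, 4, 5, 6, 7, 8, 10, 11, 15, 17, 21}


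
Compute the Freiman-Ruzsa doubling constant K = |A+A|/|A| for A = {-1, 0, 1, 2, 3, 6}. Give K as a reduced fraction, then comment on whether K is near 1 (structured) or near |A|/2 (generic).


|A| = 6.
Compute A + A by enumerating all 36 pairs.
A + A = {-2, -1, 0, 1, 2, 3, 4, 5, 6, 7, 8, 9, 12}, so |A + A| = 13.
K = |A + A| / |A| = 13/6 (already in lowest terms) ≈ 2.1667.
Reference: AP of size 6 gives K = 11/6 ≈ 1.8333; a fully generic set of size 6 gives K ≈ 3.5000.

|A| = 6, |A + A| = 13, K = 13/6.


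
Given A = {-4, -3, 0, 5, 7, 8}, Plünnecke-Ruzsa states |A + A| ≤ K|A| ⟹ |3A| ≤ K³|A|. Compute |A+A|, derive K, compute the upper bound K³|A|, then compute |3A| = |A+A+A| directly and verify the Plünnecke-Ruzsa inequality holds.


|A| = 6.
Step 1: Compute A + A by enumerating all 36 pairs.
A + A = {-8, -7, -6, -4, -3, 0, 1, 2, 3, 4, 5, 7, 8, 10, 12, 13, 14, 15, 16}, so |A + A| = 19.
Step 2: Doubling constant K = |A + A|/|A| = 19/6 = 19/6 ≈ 3.1667.
Step 3: Plünnecke-Ruzsa gives |3A| ≤ K³·|A| = (3.1667)³ · 6 ≈ 190.5278.
Step 4: Compute 3A = A + A + A directly by enumerating all triples (a,b,c) ∈ A³; |3A| = 36.
Step 5: Check 36 ≤ 190.5278? Yes ✓.

K = 19/6, Plünnecke-Ruzsa bound K³|A| ≈ 190.5278, |3A| = 36, inequality holds.


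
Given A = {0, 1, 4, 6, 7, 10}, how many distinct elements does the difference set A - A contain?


A - A = {a - a' : a, a' ∈ A}; |A| = 6.
Bounds: 2|A|-1 ≤ |A - A| ≤ |A|² - |A| + 1, i.e. 11 ≤ |A - A| ≤ 31.
Note: 0 ∈ A - A always (from a - a). The set is symmetric: if d ∈ A - A then -d ∈ A - A.
Enumerate nonzero differences d = a - a' with a > a' (then include -d):
Positive differences: {1, 2, 3, 4, 5, 6, 7, 9, 10}
Full difference set: {0} ∪ (positive diffs) ∪ (negative diffs).
|A - A| = 1 + 2·9 = 19 (matches direct enumeration: 19).

|A - A| = 19


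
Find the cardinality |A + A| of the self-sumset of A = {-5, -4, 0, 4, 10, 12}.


A + A = {a + a' : a, a' ∈ A}; |A| = 6.
General bounds: 2|A| - 1 ≤ |A + A| ≤ |A|(|A|+1)/2, i.e. 11 ≤ |A + A| ≤ 21.
Lower bound 2|A|-1 is attained iff A is an arithmetic progression.
Enumerate sums a + a' for a ≤ a' (symmetric, so this suffices):
a = -5: -5+-5=-10, -5+-4=-9, -5+0=-5, -5+4=-1, -5+10=5, -5+12=7
a = -4: -4+-4=-8, -4+0=-4, -4+4=0, -4+10=6, -4+12=8
a = 0: 0+0=0, 0+4=4, 0+10=10, 0+12=12
a = 4: 4+4=8, 4+10=14, 4+12=16
a = 10: 10+10=20, 10+12=22
a = 12: 12+12=24
Distinct sums: {-10, -9, -8, -5, -4, -1, 0, 4, 5, 6, 7, 8, 10, 12, 14, 16, 20, 22, 24}
|A + A| = 19

|A + A| = 19


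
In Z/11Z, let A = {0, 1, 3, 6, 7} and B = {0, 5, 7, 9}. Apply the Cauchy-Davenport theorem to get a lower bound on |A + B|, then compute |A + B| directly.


Cauchy-Davenport: |A + B| ≥ min(p, |A| + |B| - 1) for A, B nonempty in Z/pZ.
|A| = 5, |B| = 4, p = 11.
CD lower bound = min(11, 5 + 4 - 1) = min(11, 8) = 8.
Compute A + B mod 11 directly:
a = 0: 0+0=0, 0+5=5, 0+7=7, 0+9=9
a = 1: 1+0=1, 1+5=6, 1+7=8, 1+9=10
a = 3: 3+0=3, 3+5=8, 3+7=10, 3+9=1
a = 6: 6+0=6, 6+5=0, 6+7=2, 6+9=4
a = 7: 7+0=7, 7+5=1, 7+7=3, 7+9=5
A + B = {0, 1, 2, 3, 4, 5, 6, 7, 8, 9, 10}, so |A + B| = 11.
Verify: 11 ≥ 8? Yes ✓.

CD lower bound = 8, actual |A + B| = 11.


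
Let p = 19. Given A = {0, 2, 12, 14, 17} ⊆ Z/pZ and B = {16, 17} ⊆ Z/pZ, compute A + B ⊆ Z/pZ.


Work in Z/19Z: reduce every sum a + b modulo 19.
Enumerate all 10 pairs:
a = 0: 0+16=16, 0+17=17
a = 2: 2+16=18, 2+17=0
a = 12: 12+16=9, 12+17=10
a = 14: 14+16=11, 14+17=12
a = 17: 17+16=14, 17+17=15
Distinct residues collected: {0, 9, 10, 11, 12, 14, 15, 16, 17, 18}
|A + B| = 10 (out of 19 total residues).

A + B = {0, 9, 10, 11, 12, 14, 15, 16, 17, 18}


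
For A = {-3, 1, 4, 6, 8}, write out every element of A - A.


A - A = {a - a' : a, a' ∈ A}.
Compute a - a' for each ordered pair (a, a'):
a = -3: -3--3=0, -3-1=-4, -3-4=-7, -3-6=-9, -3-8=-11
a = 1: 1--3=4, 1-1=0, 1-4=-3, 1-6=-5, 1-8=-7
a = 4: 4--3=7, 4-1=3, 4-4=0, 4-6=-2, 4-8=-4
a = 6: 6--3=9, 6-1=5, 6-4=2, 6-6=0, 6-8=-2
a = 8: 8--3=11, 8-1=7, 8-4=4, 8-6=2, 8-8=0
Collecting distinct values (and noting 0 appears from a-a):
A - A = {-11, -9, -7, -5, -4, -3, -2, 0, 2, 3, 4, 5, 7, 9, 11}
|A - A| = 15

A - A = {-11, -9, -7, -5, -4, -3, -2, 0, 2, 3, 4, 5, 7, 9, 11}


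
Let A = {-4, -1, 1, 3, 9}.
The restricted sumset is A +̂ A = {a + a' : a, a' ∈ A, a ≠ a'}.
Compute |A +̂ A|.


Restricted sumset: A +̂ A = {a + a' : a ∈ A, a' ∈ A, a ≠ a'}.
Equivalently, take A + A and drop any sum 2a that is achievable ONLY as a + a for a ∈ A (i.e. sums representable only with equal summands).
Enumerate pairs (a, a') with a < a' (symmetric, so each unordered pair gives one sum; this covers all a ≠ a'):
  -4 + -1 = -5
  -4 + 1 = -3
  -4 + 3 = -1
  -4 + 9 = 5
  -1 + 1 = 0
  -1 + 3 = 2
  -1 + 9 = 8
  1 + 3 = 4
  1 + 9 = 10
  3 + 9 = 12
Collected distinct sums: {-5, -3, -1, 0, 2, 4, 5, 8, 10, 12}
|A +̂ A| = 10
(Reference bound: |A +̂ A| ≥ 2|A| - 3 for |A| ≥ 2, with |A| = 5 giving ≥ 7.)

|A +̂ A| = 10


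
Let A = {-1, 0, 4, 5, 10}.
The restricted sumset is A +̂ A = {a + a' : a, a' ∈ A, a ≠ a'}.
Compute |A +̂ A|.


Restricted sumset: A +̂ A = {a + a' : a ∈ A, a' ∈ A, a ≠ a'}.
Equivalently, take A + A and drop any sum 2a that is achievable ONLY as a + a for a ∈ A (i.e. sums representable only with equal summands).
Enumerate pairs (a, a') with a < a' (symmetric, so each unordered pair gives one sum; this covers all a ≠ a'):
  -1 + 0 = -1
  -1 + 4 = 3
  -1 + 5 = 4
  -1 + 10 = 9
  0 + 4 = 4
  0 + 5 = 5
  0 + 10 = 10
  4 + 5 = 9
  4 + 10 = 14
  5 + 10 = 15
Collected distinct sums: {-1, 3, 4, 5, 9, 10, 14, 15}
|A +̂ A| = 8
(Reference bound: |A +̂ A| ≥ 2|A| - 3 for |A| ≥ 2, with |A| = 5 giving ≥ 7.)

|A +̂ A| = 8


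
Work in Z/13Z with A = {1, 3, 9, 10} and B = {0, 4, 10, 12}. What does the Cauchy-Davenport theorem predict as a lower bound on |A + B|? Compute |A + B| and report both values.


Cauchy-Davenport: |A + B| ≥ min(p, |A| + |B| - 1) for A, B nonempty in Z/pZ.
|A| = 4, |B| = 4, p = 13.
CD lower bound = min(13, 4 + 4 - 1) = min(13, 7) = 7.
Compute A + B mod 13 directly:
a = 1: 1+0=1, 1+4=5, 1+10=11, 1+12=0
a = 3: 3+0=3, 3+4=7, 3+10=0, 3+12=2
a = 9: 9+0=9, 9+4=0, 9+10=6, 9+12=8
a = 10: 10+0=10, 10+4=1, 10+10=7, 10+12=9
A + B = {0, 1, 2, 3, 5, 6, 7, 8, 9, 10, 11}, so |A + B| = 11.
Verify: 11 ≥ 7? Yes ✓.

CD lower bound = 7, actual |A + B| = 11.


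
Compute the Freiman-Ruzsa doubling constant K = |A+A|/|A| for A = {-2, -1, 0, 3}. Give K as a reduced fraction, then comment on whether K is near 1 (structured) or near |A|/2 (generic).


|A| = 4.
Compute A + A by enumerating all 16 pairs.
A + A = {-4, -3, -2, -1, 0, 1, 2, 3, 6}, so |A + A| = 9.
K = |A + A| / |A| = 9/4 (already in lowest terms) ≈ 2.2500.
Reference: AP of size 4 gives K = 7/4 ≈ 1.7500; a fully generic set of size 4 gives K ≈ 2.5000.

|A| = 4, |A + A| = 9, K = 9/4.


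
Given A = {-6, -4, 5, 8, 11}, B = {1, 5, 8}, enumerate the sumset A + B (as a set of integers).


A + B = {a + b : a ∈ A, b ∈ B}.
Enumerate all |A|·|B| = 5·3 = 15 pairs (a, b) and collect distinct sums.
a = -6: -6+1=-5, -6+5=-1, -6+8=2
a = -4: -4+1=-3, -4+5=1, -4+8=4
a = 5: 5+1=6, 5+5=10, 5+8=13
a = 8: 8+1=9, 8+5=13, 8+8=16
a = 11: 11+1=12, 11+5=16, 11+8=19
Collecting distinct sums: A + B = {-5, -3, -1, 1, 2, 4, 6, 9, 10, 12, 13, 16, 19}
|A + B| = 13

A + B = {-5, -3, -1, 1, 2, 4, 6, 9, 10, 12, 13, 16, 19}


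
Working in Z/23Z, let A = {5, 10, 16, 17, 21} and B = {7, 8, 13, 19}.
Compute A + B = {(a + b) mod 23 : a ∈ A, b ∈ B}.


Work in Z/23Z: reduce every sum a + b modulo 23.
Enumerate all 20 pairs:
a = 5: 5+7=12, 5+8=13, 5+13=18, 5+19=1
a = 10: 10+7=17, 10+8=18, 10+13=0, 10+19=6
a = 16: 16+7=0, 16+8=1, 16+13=6, 16+19=12
a = 17: 17+7=1, 17+8=2, 17+13=7, 17+19=13
a = 21: 21+7=5, 21+8=6, 21+13=11, 21+19=17
Distinct residues collected: {0, 1, 2, 5, 6, 7, 11, 12, 13, 17, 18}
|A + B| = 11 (out of 23 total residues).

A + B = {0, 1, 2, 5, 6, 7, 11, 12, 13, 17, 18}


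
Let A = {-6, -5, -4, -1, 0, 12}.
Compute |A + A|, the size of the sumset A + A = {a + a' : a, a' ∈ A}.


A + A = {a + a' : a, a' ∈ A}; |A| = 6.
General bounds: 2|A| - 1 ≤ |A + A| ≤ |A|(|A|+1)/2, i.e. 11 ≤ |A + A| ≤ 21.
Lower bound 2|A|-1 is attained iff A is an arithmetic progression.
Enumerate sums a + a' for a ≤ a' (symmetric, so this suffices):
a = -6: -6+-6=-12, -6+-5=-11, -6+-4=-10, -6+-1=-7, -6+0=-6, -6+12=6
a = -5: -5+-5=-10, -5+-4=-9, -5+-1=-6, -5+0=-5, -5+12=7
a = -4: -4+-4=-8, -4+-1=-5, -4+0=-4, -4+12=8
a = -1: -1+-1=-2, -1+0=-1, -1+12=11
a = 0: 0+0=0, 0+12=12
a = 12: 12+12=24
Distinct sums: {-12, -11, -10, -9, -8, -7, -6, -5, -4, -2, -1, 0, 6, 7, 8, 11, 12, 24}
|A + A| = 18

|A + A| = 18


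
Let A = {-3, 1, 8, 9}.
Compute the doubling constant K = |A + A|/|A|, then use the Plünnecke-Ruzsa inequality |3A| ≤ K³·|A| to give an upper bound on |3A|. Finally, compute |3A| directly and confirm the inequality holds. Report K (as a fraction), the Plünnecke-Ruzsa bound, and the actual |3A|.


|A| = 4.
Step 1: Compute A + A by enumerating all 16 pairs.
A + A = {-6, -2, 2, 5, 6, 9, 10, 16, 17, 18}, so |A + A| = 10.
Step 2: Doubling constant K = |A + A|/|A| = 10/4 = 10/4 ≈ 2.5000.
Step 3: Plünnecke-Ruzsa gives |3A| ≤ K³·|A| = (2.5000)³ · 4 ≈ 62.5000.
Step 4: Compute 3A = A + A + A directly by enumerating all triples (a,b,c) ∈ A³; |3A| = 19.
Step 5: Check 19 ≤ 62.5000? Yes ✓.

K = 10/4, Plünnecke-Ruzsa bound K³|A| ≈ 62.5000, |3A| = 19, inequality holds.


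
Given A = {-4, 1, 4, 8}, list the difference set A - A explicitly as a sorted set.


A - A = {a - a' : a, a' ∈ A}.
Compute a - a' for each ordered pair (a, a'):
a = -4: -4--4=0, -4-1=-5, -4-4=-8, -4-8=-12
a = 1: 1--4=5, 1-1=0, 1-4=-3, 1-8=-7
a = 4: 4--4=8, 4-1=3, 4-4=0, 4-8=-4
a = 8: 8--4=12, 8-1=7, 8-4=4, 8-8=0
Collecting distinct values (and noting 0 appears from a-a):
A - A = {-12, -8, -7, -5, -4, -3, 0, 3, 4, 5, 7, 8, 12}
|A - A| = 13

A - A = {-12, -8, -7, -5, -4, -3, 0, 3, 4, 5, 7, 8, 12}


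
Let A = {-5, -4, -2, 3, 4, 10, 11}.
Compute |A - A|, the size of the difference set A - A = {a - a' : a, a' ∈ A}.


A - A = {a - a' : a, a' ∈ A}; |A| = 7.
Bounds: 2|A|-1 ≤ |A - A| ≤ |A|² - |A| + 1, i.e. 13 ≤ |A - A| ≤ 43.
Note: 0 ∈ A - A always (from a - a). The set is symmetric: if d ∈ A - A then -d ∈ A - A.
Enumerate nonzero differences d = a - a' with a > a' (then include -d):
Positive differences: {1, 2, 3, 5, 6, 7, 8, 9, 12, 13, 14, 15, 16}
Full difference set: {0} ∪ (positive diffs) ∪ (negative diffs).
|A - A| = 1 + 2·13 = 27 (matches direct enumeration: 27).

|A - A| = 27


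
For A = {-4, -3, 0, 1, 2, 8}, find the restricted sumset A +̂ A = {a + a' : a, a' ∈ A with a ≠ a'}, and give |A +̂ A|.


Restricted sumset: A +̂ A = {a + a' : a ∈ A, a' ∈ A, a ≠ a'}.
Equivalently, take A + A and drop any sum 2a that is achievable ONLY as a + a for a ∈ A (i.e. sums representable only with equal summands).
Enumerate pairs (a, a') with a < a' (symmetric, so each unordered pair gives one sum; this covers all a ≠ a'):
  -4 + -3 = -7
  -4 + 0 = -4
  -4 + 1 = -3
  -4 + 2 = -2
  -4 + 8 = 4
  -3 + 0 = -3
  -3 + 1 = -2
  -3 + 2 = -1
  -3 + 8 = 5
  0 + 1 = 1
  0 + 2 = 2
  0 + 8 = 8
  1 + 2 = 3
  1 + 8 = 9
  2 + 8 = 10
Collected distinct sums: {-7, -4, -3, -2, -1, 1, 2, 3, 4, 5, 8, 9, 10}
|A +̂ A| = 13
(Reference bound: |A +̂ A| ≥ 2|A| - 3 for |A| ≥ 2, with |A| = 6 giving ≥ 9.)

|A +̂ A| = 13


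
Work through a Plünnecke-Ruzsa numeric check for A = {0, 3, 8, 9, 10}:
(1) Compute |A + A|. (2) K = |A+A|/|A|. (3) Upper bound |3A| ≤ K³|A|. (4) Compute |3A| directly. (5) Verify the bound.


|A| = 5.
Step 1: Compute A + A by enumerating all 25 pairs.
A + A = {0, 3, 6, 8, 9, 10, 11, 12, 13, 16, 17, 18, 19, 20}, so |A + A| = 14.
Step 2: Doubling constant K = |A + A|/|A| = 14/5 = 14/5 ≈ 2.8000.
Step 3: Plünnecke-Ruzsa gives |3A| ≤ K³·|A| = (2.8000)³ · 5 ≈ 109.7600.
Step 4: Compute 3A = A + A + A directly by enumerating all triples (a,b,c) ∈ A³; |3A| = 26.
Step 5: Check 26 ≤ 109.7600? Yes ✓.

K = 14/5, Plünnecke-Ruzsa bound K³|A| ≈ 109.7600, |3A| = 26, inequality holds.


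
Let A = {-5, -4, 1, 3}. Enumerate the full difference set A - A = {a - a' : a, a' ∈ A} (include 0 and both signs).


A - A = {a - a' : a, a' ∈ A}.
Compute a - a' for each ordered pair (a, a'):
a = -5: -5--5=0, -5--4=-1, -5-1=-6, -5-3=-8
a = -4: -4--5=1, -4--4=0, -4-1=-5, -4-3=-7
a = 1: 1--5=6, 1--4=5, 1-1=0, 1-3=-2
a = 3: 3--5=8, 3--4=7, 3-1=2, 3-3=0
Collecting distinct values (and noting 0 appears from a-a):
A - A = {-8, -7, -6, -5, -2, -1, 0, 1, 2, 5, 6, 7, 8}
|A - A| = 13

A - A = {-8, -7, -6, -5, -2, -1, 0, 1, 2, 5, 6, 7, 8}


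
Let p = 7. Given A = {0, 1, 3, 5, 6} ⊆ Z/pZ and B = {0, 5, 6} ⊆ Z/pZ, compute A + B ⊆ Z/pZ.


Work in Z/7Z: reduce every sum a + b modulo 7.
Enumerate all 15 pairs:
a = 0: 0+0=0, 0+5=5, 0+6=6
a = 1: 1+0=1, 1+5=6, 1+6=0
a = 3: 3+0=3, 3+5=1, 3+6=2
a = 5: 5+0=5, 5+5=3, 5+6=4
a = 6: 6+0=6, 6+5=4, 6+6=5
Distinct residues collected: {0, 1, 2, 3, 4, 5, 6}
|A + B| = 7 (out of 7 total residues).

A + B = {0, 1, 2, 3, 4, 5, 6}


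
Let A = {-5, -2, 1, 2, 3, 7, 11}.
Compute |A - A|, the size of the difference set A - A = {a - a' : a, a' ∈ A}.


A - A = {a - a' : a, a' ∈ A}; |A| = 7.
Bounds: 2|A|-1 ≤ |A - A| ≤ |A|² - |A| + 1, i.e. 13 ≤ |A - A| ≤ 43.
Note: 0 ∈ A - A always (from a - a). The set is symmetric: if d ∈ A - A then -d ∈ A - A.
Enumerate nonzero differences d = a - a' with a > a' (then include -d):
Positive differences: {1, 2, 3, 4, 5, 6, 7, 8, 9, 10, 12, 13, 16}
Full difference set: {0} ∪ (positive diffs) ∪ (negative diffs).
|A - A| = 1 + 2·13 = 27 (matches direct enumeration: 27).

|A - A| = 27


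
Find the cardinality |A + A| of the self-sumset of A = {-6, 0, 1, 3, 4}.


A + A = {a + a' : a, a' ∈ A}; |A| = 5.
General bounds: 2|A| - 1 ≤ |A + A| ≤ |A|(|A|+1)/2, i.e. 9 ≤ |A + A| ≤ 15.
Lower bound 2|A|-1 is attained iff A is an arithmetic progression.
Enumerate sums a + a' for a ≤ a' (symmetric, so this suffices):
a = -6: -6+-6=-12, -6+0=-6, -6+1=-5, -6+3=-3, -6+4=-2
a = 0: 0+0=0, 0+1=1, 0+3=3, 0+4=4
a = 1: 1+1=2, 1+3=4, 1+4=5
a = 3: 3+3=6, 3+4=7
a = 4: 4+4=8
Distinct sums: {-12, -6, -5, -3, -2, 0, 1, 2, 3, 4, 5, 6, 7, 8}
|A + A| = 14

|A + A| = 14


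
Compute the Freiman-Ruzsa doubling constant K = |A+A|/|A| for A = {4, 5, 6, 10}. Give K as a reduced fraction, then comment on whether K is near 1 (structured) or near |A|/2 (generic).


|A| = 4.
Compute A + A by enumerating all 16 pairs.
A + A = {8, 9, 10, 11, 12, 14, 15, 16, 20}, so |A + A| = 9.
K = |A + A| / |A| = 9/4 (already in lowest terms) ≈ 2.2500.
Reference: AP of size 4 gives K = 7/4 ≈ 1.7500; a fully generic set of size 4 gives K ≈ 2.5000.

|A| = 4, |A + A| = 9, K = 9/4.


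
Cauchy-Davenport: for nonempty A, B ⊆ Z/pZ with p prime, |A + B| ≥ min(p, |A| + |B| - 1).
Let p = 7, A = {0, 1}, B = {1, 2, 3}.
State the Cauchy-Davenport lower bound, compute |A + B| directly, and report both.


Cauchy-Davenport: |A + B| ≥ min(p, |A| + |B| - 1) for A, B nonempty in Z/pZ.
|A| = 2, |B| = 3, p = 7.
CD lower bound = min(7, 2 + 3 - 1) = min(7, 4) = 4.
Compute A + B mod 7 directly:
a = 0: 0+1=1, 0+2=2, 0+3=3
a = 1: 1+1=2, 1+2=3, 1+3=4
A + B = {1, 2, 3, 4}, so |A + B| = 4.
Verify: 4 ≥ 4? Yes ✓.

CD lower bound = 4, actual |A + B| = 4.


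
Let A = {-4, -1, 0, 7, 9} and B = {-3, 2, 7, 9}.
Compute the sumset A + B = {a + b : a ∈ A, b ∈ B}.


A + B = {a + b : a ∈ A, b ∈ B}.
Enumerate all |A|·|B| = 5·4 = 20 pairs (a, b) and collect distinct sums.
a = -4: -4+-3=-7, -4+2=-2, -4+7=3, -4+9=5
a = -1: -1+-3=-4, -1+2=1, -1+7=6, -1+9=8
a = 0: 0+-3=-3, 0+2=2, 0+7=7, 0+9=9
a = 7: 7+-3=4, 7+2=9, 7+7=14, 7+9=16
a = 9: 9+-3=6, 9+2=11, 9+7=16, 9+9=18
Collecting distinct sums: A + B = {-7, -4, -3, -2, 1, 2, 3, 4, 5, 6, 7, 8, 9, 11, 14, 16, 18}
|A + B| = 17

A + B = {-7, -4, -3, -2, 1, 2, 3, 4, 5, 6, 7, 8, 9, 11, 14, 16, 18}


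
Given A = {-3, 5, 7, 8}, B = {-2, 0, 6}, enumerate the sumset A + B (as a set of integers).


A + B = {a + b : a ∈ A, b ∈ B}.
Enumerate all |A|·|B| = 4·3 = 12 pairs (a, b) and collect distinct sums.
a = -3: -3+-2=-5, -3+0=-3, -3+6=3
a = 5: 5+-2=3, 5+0=5, 5+6=11
a = 7: 7+-2=5, 7+0=7, 7+6=13
a = 8: 8+-2=6, 8+0=8, 8+6=14
Collecting distinct sums: A + B = {-5, -3, 3, 5, 6, 7, 8, 11, 13, 14}
|A + B| = 10

A + B = {-5, -3, 3, 5, 6, 7, 8, 11, 13, 14}


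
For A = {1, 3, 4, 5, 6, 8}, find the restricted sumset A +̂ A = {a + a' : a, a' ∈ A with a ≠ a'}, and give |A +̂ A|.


Restricted sumset: A +̂ A = {a + a' : a ∈ A, a' ∈ A, a ≠ a'}.
Equivalently, take A + A and drop any sum 2a that is achievable ONLY as a + a for a ∈ A (i.e. sums representable only with equal summands).
Enumerate pairs (a, a') with a < a' (symmetric, so each unordered pair gives one sum; this covers all a ≠ a'):
  1 + 3 = 4
  1 + 4 = 5
  1 + 5 = 6
  1 + 6 = 7
  1 + 8 = 9
  3 + 4 = 7
  3 + 5 = 8
  3 + 6 = 9
  3 + 8 = 11
  4 + 5 = 9
  4 + 6 = 10
  4 + 8 = 12
  5 + 6 = 11
  5 + 8 = 13
  6 + 8 = 14
Collected distinct sums: {4, 5, 6, 7, 8, 9, 10, 11, 12, 13, 14}
|A +̂ A| = 11
(Reference bound: |A +̂ A| ≥ 2|A| - 3 for |A| ≥ 2, with |A| = 6 giving ≥ 9.)

|A +̂ A| = 11


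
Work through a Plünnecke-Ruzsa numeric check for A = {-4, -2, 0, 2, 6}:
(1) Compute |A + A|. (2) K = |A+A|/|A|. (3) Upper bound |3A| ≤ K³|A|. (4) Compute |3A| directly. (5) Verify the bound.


|A| = 5.
Step 1: Compute A + A by enumerating all 25 pairs.
A + A = {-8, -6, -4, -2, 0, 2, 4, 6, 8, 12}, so |A + A| = 10.
Step 2: Doubling constant K = |A + A|/|A| = 10/5 = 10/5 ≈ 2.0000.
Step 3: Plünnecke-Ruzsa gives |3A| ≤ K³·|A| = (2.0000)³ · 5 ≈ 40.0000.
Step 4: Compute 3A = A + A + A directly by enumerating all triples (a,b,c) ∈ A³; |3A| = 15.
Step 5: Check 15 ≤ 40.0000? Yes ✓.

K = 10/5, Plünnecke-Ruzsa bound K³|A| ≈ 40.0000, |3A| = 15, inequality holds.


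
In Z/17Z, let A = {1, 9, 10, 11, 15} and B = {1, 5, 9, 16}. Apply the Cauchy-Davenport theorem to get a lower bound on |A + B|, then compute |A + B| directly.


Cauchy-Davenport: |A + B| ≥ min(p, |A| + |B| - 1) for A, B nonempty in Z/pZ.
|A| = 5, |B| = 4, p = 17.
CD lower bound = min(17, 5 + 4 - 1) = min(17, 8) = 8.
Compute A + B mod 17 directly:
a = 1: 1+1=2, 1+5=6, 1+9=10, 1+16=0
a = 9: 9+1=10, 9+5=14, 9+9=1, 9+16=8
a = 10: 10+1=11, 10+5=15, 10+9=2, 10+16=9
a = 11: 11+1=12, 11+5=16, 11+9=3, 11+16=10
a = 15: 15+1=16, 15+5=3, 15+9=7, 15+16=14
A + B = {0, 1, 2, 3, 6, 7, 8, 9, 10, 11, 12, 14, 15, 16}, so |A + B| = 14.
Verify: 14 ≥ 8? Yes ✓.

CD lower bound = 8, actual |A + B| = 14.


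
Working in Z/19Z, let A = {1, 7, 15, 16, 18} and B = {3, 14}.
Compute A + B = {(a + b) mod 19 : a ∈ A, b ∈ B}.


Work in Z/19Z: reduce every sum a + b modulo 19.
Enumerate all 10 pairs:
a = 1: 1+3=4, 1+14=15
a = 7: 7+3=10, 7+14=2
a = 15: 15+3=18, 15+14=10
a = 16: 16+3=0, 16+14=11
a = 18: 18+3=2, 18+14=13
Distinct residues collected: {0, 2, 4, 10, 11, 13, 15, 18}
|A + B| = 8 (out of 19 total residues).

A + B = {0, 2, 4, 10, 11, 13, 15, 18}


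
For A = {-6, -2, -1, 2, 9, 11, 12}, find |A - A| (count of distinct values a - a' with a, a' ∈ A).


A - A = {a - a' : a, a' ∈ A}; |A| = 7.
Bounds: 2|A|-1 ≤ |A - A| ≤ |A|² - |A| + 1, i.e. 13 ≤ |A - A| ≤ 43.
Note: 0 ∈ A - A always (from a - a). The set is symmetric: if d ∈ A - A then -d ∈ A - A.
Enumerate nonzero differences d = a - a' with a > a' (then include -d):
Positive differences: {1, 2, 3, 4, 5, 7, 8, 9, 10, 11, 12, 13, 14, 15, 17, 18}
Full difference set: {0} ∪ (positive diffs) ∪ (negative diffs).
|A - A| = 1 + 2·16 = 33 (matches direct enumeration: 33).

|A - A| = 33


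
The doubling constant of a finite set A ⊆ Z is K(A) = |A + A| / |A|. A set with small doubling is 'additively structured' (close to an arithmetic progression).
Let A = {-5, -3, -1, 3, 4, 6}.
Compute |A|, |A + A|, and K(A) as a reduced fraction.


|A| = 6.
Compute A + A by enumerating all 36 pairs.
A + A = {-10, -8, -6, -4, -2, -1, 0, 1, 2, 3, 5, 6, 7, 8, 9, 10, 12}, so |A + A| = 17.
K = |A + A| / |A| = 17/6 (already in lowest terms) ≈ 2.8333.
Reference: AP of size 6 gives K = 11/6 ≈ 1.8333; a fully generic set of size 6 gives K ≈ 3.5000.

|A| = 6, |A + A| = 17, K = 17/6.


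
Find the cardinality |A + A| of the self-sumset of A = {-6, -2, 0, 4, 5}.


A + A = {a + a' : a, a' ∈ A}; |A| = 5.
General bounds: 2|A| - 1 ≤ |A + A| ≤ |A|(|A|+1)/2, i.e. 9 ≤ |A + A| ≤ 15.
Lower bound 2|A|-1 is attained iff A is an arithmetic progression.
Enumerate sums a + a' for a ≤ a' (symmetric, so this suffices):
a = -6: -6+-6=-12, -6+-2=-8, -6+0=-6, -6+4=-2, -6+5=-1
a = -2: -2+-2=-4, -2+0=-2, -2+4=2, -2+5=3
a = 0: 0+0=0, 0+4=4, 0+5=5
a = 4: 4+4=8, 4+5=9
a = 5: 5+5=10
Distinct sums: {-12, -8, -6, -4, -2, -1, 0, 2, 3, 4, 5, 8, 9, 10}
|A + A| = 14

|A + A| = 14


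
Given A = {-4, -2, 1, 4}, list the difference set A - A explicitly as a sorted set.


A - A = {a - a' : a, a' ∈ A}.
Compute a - a' for each ordered pair (a, a'):
a = -4: -4--4=0, -4--2=-2, -4-1=-5, -4-4=-8
a = -2: -2--4=2, -2--2=0, -2-1=-3, -2-4=-6
a = 1: 1--4=5, 1--2=3, 1-1=0, 1-4=-3
a = 4: 4--4=8, 4--2=6, 4-1=3, 4-4=0
Collecting distinct values (and noting 0 appears from a-a):
A - A = {-8, -6, -5, -3, -2, 0, 2, 3, 5, 6, 8}
|A - A| = 11

A - A = {-8, -6, -5, -3, -2, 0, 2, 3, 5, 6, 8}


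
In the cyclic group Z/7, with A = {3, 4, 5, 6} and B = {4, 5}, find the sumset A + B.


Work in Z/7Z: reduce every sum a + b modulo 7.
Enumerate all 8 pairs:
a = 3: 3+4=0, 3+5=1
a = 4: 4+4=1, 4+5=2
a = 5: 5+4=2, 5+5=3
a = 6: 6+4=3, 6+5=4
Distinct residues collected: {0, 1, 2, 3, 4}
|A + B| = 5 (out of 7 total residues).

A + B = {0, 1, 2, 3, 4}


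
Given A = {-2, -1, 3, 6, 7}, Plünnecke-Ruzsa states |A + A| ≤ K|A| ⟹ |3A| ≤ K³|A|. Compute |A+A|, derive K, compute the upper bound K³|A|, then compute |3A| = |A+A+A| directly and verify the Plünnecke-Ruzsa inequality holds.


|A| = 5.
Step 1: Compute A + A by enumerating all 25 pairs.
A + A = {-4, -3, -2, 1, 2, 4, 5, 6, 9, 10, 12, 13, 14}, so |A + A| = 13.
Step 2: Doubling constant K = |A + A|/|A| = 13/5 = 13/5 ≈ 2.6000.
Step 3: Plünnecke-Ruzsa gives |3A| ≤ K³·|A| = (2.6000)³ · 5 ≈ 87.8800.
Step 4: Compute 3A = A + A + A directly by enumerating all triples (a,b,c) ∈ A³; |3A| = 25.
Step 5: Check 25 ≤ 87.8800? Yes ✓.

K = 13/5, Plünnecke-Ruzsa bound K³|A| ≈ 87.8800, |3A| = 25, inequality holds.


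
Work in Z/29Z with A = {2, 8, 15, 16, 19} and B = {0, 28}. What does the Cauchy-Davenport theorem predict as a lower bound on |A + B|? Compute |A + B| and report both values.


Cauchy-Davenport: |A + B| ≥ min(p, |A| + |B| - 1) for A, B nonempty in Z/pZ.
|A| = 5, |B| = 2, p = 29.
CD lower bound = min(29, 5 + 2 - 1) = min(29, 6) = 6.
Compute A + B mod 29 directly:
a = 2: 2+0=2, 2+28=1
a = 8: 8+0=8, 8+28=7
a = 15: 15+0=15, 15+28=14
a = 16: 16+0=16, 16+28=15
a = 19: 19+0=19, 19+28=18
A + B = {1, 2, 7, 8, 14, 15, 16, 18, 19}, so |A + B| = 9.
Verify: 9 ≥ 6? Yes ✓.

CD lower bound = 6, actual |A + B| = 9.


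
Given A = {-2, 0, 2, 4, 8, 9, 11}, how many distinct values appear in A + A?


A + A = {a + a' : a, a' ∈ A}; |A| = 7.
General bounds: 2|A| - 1 ≤ |A + A| ≤ |A|(|A|+1)/2, i.e. 13 ≤ |A + A| ≤ 28.
Lower bound 2|A|-1 is attained iff A is an arithmetic progression.
Enumerate sums a + a' for a ≤ a' (symmetric, so this suffices):
a = -2: -2+-2=-4, -2+0=-2, -2+2=0, -2+4=2, -2+8=6, -2+9=7, -2+11=9
a = 0: 0+0=0, 0+2=2, 0+4=4, 0+8=8, 0+9=9, 0+11=11
a = 2: 2+2=4, 2+4=6, 2+8=10, 2+9=11, 2+11=13
a = 4: 4+4=8, 4+8=12, 4+9=13, 4+11=15
a = 8: 8+8=16, 8+9=17, 8+11=19
a = 9: 9+9=18, 9+11=20
a = 11: 11+11=22
Distinct sums: {-4, -2, 0, 2, 4, 6, 7, 8, 9, 10, 11, 12, 13, 15, 16, 17, 18, 19, 20, 22}
|A + A| = 20

|A + A| = 20


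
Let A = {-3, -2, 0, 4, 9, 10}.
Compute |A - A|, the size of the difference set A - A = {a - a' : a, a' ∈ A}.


A - A = {a - a' : a, a' ∈ A}; |A| = 6.
Bounds: 2|A|-1 ≤ |A - A| ≤ |A|² - |A| + 1, i.e. 11 ≤ |A - A| ≤ 31.
Note: 0 ∈ A - A always (from a - a). The set is symmetric: if d ∈ A - A then -d ∈ A - A.
Enumerate nonzero differences d = a - a' with a > a' (then include -d):
Positive differences: {1, 2, 3, 4, 5, 6, 7, 9, 10, 11, 12, 13}
Full difference set: {0} ∪ (positive diffs) ∪ (negative diffs).
|A - A| = 1 + 2·12 = 25 (matches direct enumeration: 25).

|A - A| = 25


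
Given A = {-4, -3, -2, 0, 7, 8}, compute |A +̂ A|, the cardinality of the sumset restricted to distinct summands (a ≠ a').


Restricted sumset: A +̂ A = {a + a' : a ∈ A, a' ∈ A, a ≠ a'}.
Equivalently, take A + A and drop any sum 2a that is achievable ONLY as a + a for a ∈ A (i.e. sums representable only with equal summands).
Enumerate pairs (a, a') with a < a' (symmetric, so each unordered pair gives one sum; this covers all a ≠ a'):
  -4 + -3 = -7
  -4 + -2 = -6
  -4 + 0 = -4
  -4 + 7 = 3
  -4 + 8 = 4
  -3 + -2 = -5
  -3 + 0 = -3
  -3 + 7 = 4
  -3 + 8 = 5
  -2 + 0 = -2
  -2 + 7 = 5
  -2 + 8 = 6
  0 + 7 = 7
  0 + 8 = 8
  7 + 8 = 15
Collected distinct sums: {-7, -6, -5, -4, -3, -2, 3, 4, 5, 6, 7, 8, 15}
|A +̂ A| = 13
(Reference bound: |A +̂ A| ≥ 2|A| - 3 for |A| ≥ 2, with |A| = 6 giving ≥ 9.)

|A +̂ A| = 13


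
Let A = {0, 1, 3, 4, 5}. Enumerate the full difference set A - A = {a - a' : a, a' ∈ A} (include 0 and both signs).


A - A = {a - a' : a, a' ∈ A}.
Compute a - a' for each ordered pair (a, a'):
a = 0: 0-0=0, 0-1=-1, 0-3=-3, 0-4=-4, 0-5=-5
a = 1: 1-0=1, 1-1=0, 1-3=-2, 1-4=-3, 1-5=-4
a = 3: 3-0=3, 3-1=2, 3-3=0, 3-4=-1, 3-5=-2
a = 4: 4-0=4, 4-1=3, 4-3=1, 4-4=0, 4-5=-1
a = 5: 5-0=5, 5-1=4, 5-3=2, 5-4=1, 5-5=0
Collecting distinct values (and noting 0 appears from a-a):
A - A = {-5, -4, -3, -2, -1, 0, 1, 2, 3, 4, 5}
|A - A| = 11

A - A = {-5, -4, -3, -2, -1, 0, 1, 2, 3, 4, 5}


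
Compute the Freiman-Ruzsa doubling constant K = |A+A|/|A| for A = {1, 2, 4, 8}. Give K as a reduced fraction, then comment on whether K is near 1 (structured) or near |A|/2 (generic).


|A| = 4.
Compute A + A by enumerating all 16 pairs.
A + A = {2, 3, 4, 5, 6, 8, 9, 10, 12, 16}, so |A + A| = 10.
K = |A + A| / |A| = 10/4 = 5/2 ≈ 2.5000.
Reference: AP of size 4 gives K = 7/4 ≈ 1.7500; a fully generic set of size 4 gives K ≈ 2.5000.

|A| = 4, |A + A| = 10, K = 10/4 = 5/2.


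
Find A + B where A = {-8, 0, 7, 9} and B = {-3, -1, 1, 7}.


A + B = {a + b : a ∈ A, b ∈ B}.
Enumerate all |A|·|B| = 4·4 = 16 pairs (a, b) and collect distinct sums.
a = -8: -8+-3=-11, -8+-1=-9, -8+1=-7, -8+7=-1
a = 0: 0+-3=-3, 0+-1=-1, 0+1=1, 0+7=7
a = 7: 7+-3=4, 7+-1=6, 7+1=8, 7+7=14
a = 9: 9+-3=6, 9+-1=8, 9+1=10, 9+7=16
Collecting distinct sums: A + B = {-11, -9, -7, -3, -1, 1, 4, 6, 7, 8, 10, 14, 16}
|A + B| = 13

A + B = {-11, -9, -7, -3, -1, 1, 4, 6, 7, 8, 10, 14, 16}


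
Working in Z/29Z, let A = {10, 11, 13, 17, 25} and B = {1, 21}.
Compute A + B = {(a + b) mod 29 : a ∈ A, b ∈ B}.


Work in Z/29Z: reduce every sum a + b modulo 29.
Enumerate all 10 pairs:
a = 10: 10+1=11, 10+21=2
a = 11: 11+1=12, 11+21=3
a = 13: 13+1=14, 13+21=5
a = 17: 17+1=18, 17+21=9
a = 25: 25+1=26, 25+21=17
Distinct residues collected: {2, 3, 5, 9, 11, 12, 14, 17, 18, 26}
|A + B| = 10 (out of 29 total residues).

A + B = {2, 3, 5, 9, 11, 12, 14, 17, 18, 26}


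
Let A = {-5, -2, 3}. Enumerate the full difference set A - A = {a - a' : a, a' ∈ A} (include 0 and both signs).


A - A = {a - a' : a, a' ∈ A}.
Compute a - a' for each ordered pair (a, a'):
a = -5: -5--5=0, -5--2=-3, -5-3=-8
a = -2: -2--5=3, -2--2=0, -2-3=-5
a = 3: 3--5=8, 3--2=5, 3-3=0
Collecting distinct values (and noting 0 appears from a-a):
A - A = {-8, -5, -3, 0, 3, 5, 8}
|A - A| = 7

A - A = {-8, -5, -3, 0, 3, 5, 8}


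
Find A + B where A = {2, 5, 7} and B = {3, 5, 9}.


A + B = {a + b : a ∈ A, b ∈ B}.
Enumerate all |A|·|B| = 3·3 = 9 pairs (a, b) and collect distinct sums.
a = 2: 2+3=5, 2+5=7, 2+9=11
a = 5: 5+3=8, 5+5=10, 5+9=14
a = 7: 7+3=10, 7+5=12, 7+9=16
Collecting distinct sums: A + B = {5, 7, 8, 10, 11, 12, 14, 16}
|A + B| = 8

A + B = {5, 7, 8, 10, 11, 12, 14, 16}


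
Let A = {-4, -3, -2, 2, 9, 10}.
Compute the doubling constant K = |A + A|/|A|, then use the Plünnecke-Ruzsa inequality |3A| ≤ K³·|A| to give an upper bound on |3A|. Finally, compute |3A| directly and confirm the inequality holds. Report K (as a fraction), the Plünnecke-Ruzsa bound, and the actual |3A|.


|A| = 6.
Step 1: Compute A + A by enumerating all 36 pairs.
A + A = {-8, -7, -6, -5, -4, -2, -1, 0, 4, 5, 6, 7, 8, 11, 12, 18, 19, 20}, so |A + A| = 18.
Step 2: Doubling constant K = |A + A|/|A| = 18/6 = 18/6 ≈ 3.0000.
Step 3: Plünnecke-Ruzsa gives |3A| ≤ K³·|A| = (3.0000)³ · 6 ≈ 162.0000.
Step 4: Compute 3A = A + A + A directly by enumerating all triples (a,b,c) ∈ A³; |3A| = 35.
Step 5: Check 35 ≤ 162.0000? Yes ✓.

K = 18/6, Plünnecke-Ruzsa bound K³|A| ≈ 162.0000, |3A| = 35, inequality holds.


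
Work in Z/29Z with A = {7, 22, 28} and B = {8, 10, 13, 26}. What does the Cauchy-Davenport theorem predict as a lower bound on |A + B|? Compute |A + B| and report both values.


Cauchy-Davenport: |A + B| ≥ min(p, |A| + |B| - 1) for A, B nonempty in Z/pZ.
|A| = 3, |B| = 4, p = 29.
CD lower bound = min(29, 3 + 4 - 1) = min(29, 6) = 6.
Compute A + B mod 29 directly:
a = 7: 7+8=15, 7+10=17, 7+13=20, 7+26=4
a = 22: 22+8=1, 22+10=3, 22+13=6, 22+26=19
a = 28: 28+8=7, 28+10=9, 28+13=12, 28+26=25
A + B = {1, 3, 4, 6, 7, 9, 12, 15, 17, 19, 20, 25}, so |A + B| = 12.
Verify: 12 ≥ 6? Yes ✓.

CD lower bound = 6, actual |A + B| = 12.


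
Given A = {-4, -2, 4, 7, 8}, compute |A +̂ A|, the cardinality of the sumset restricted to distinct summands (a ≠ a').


Restricted sumset: A +̂ A = {a + a' : a ∈ A, a' ∈ A, a ≠ a'}.
Equivalently, take A + A and drop any sum 2a that is achievable ONLY as a + a for a ∈ A (i.e. sums representable only with equal summands).
Enumerate pairs (a, a') with a < a' (symmetric, so each unordered pair gives one sum; this covers all a ≠ a'):
  -4 + -2 = -6
  -4 + 4 = 0
  -4 + 7 = 3
  -4 + 8 = 4
  -2 + 4 = 2
  -2 + 7 = 5
  -2 + 8 = 6
  4 + 7 = 11
  4 + 8 = 12
  7 + 8 = 15
Collected distinct sums: {-6, 0, 2, 3, 4, 5, 6, 11, 12, 15}
|A +̂ A| = 10
(Reference bound: |A +̂ A| ≥ 2|A| - 3 for |A| ≥ 2, with |A| = 5 giving ≥ 7.)

|A +̂ A| = 10


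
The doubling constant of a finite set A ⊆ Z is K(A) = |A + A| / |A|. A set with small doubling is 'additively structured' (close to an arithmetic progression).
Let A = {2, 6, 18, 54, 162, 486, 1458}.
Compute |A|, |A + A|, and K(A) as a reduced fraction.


|A| = 7.
Compute A + A by enumerating all 49 pairs.
A + A = {4, 8, 12, 20, 24, 36, 56, 60, 72, 108, 164, 168, 180, 216, 324, 488, 492, 504, 540, 648, 972, 1460, 1464, 1476, 1512, 1620, 1944, 2916}, so |A + A| = 28.
K = |A + A| / |A| = 28/7 = 4/1 ≈ 4.0000.
Reference: AP of size 7 gives K = 13/7 ≈ 1.8571; a fully generic set of size 7 gives K ≈ 4.0000.

|A| = 7, |A + A| = 28, K = 28/7 = 4/1.


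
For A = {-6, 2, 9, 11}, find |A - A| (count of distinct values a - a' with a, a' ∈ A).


A - A = {a - a' : a, a' ∈ A}; |A| = 4.
Bounds: 2|A|-1 ≤ |A - A| ≤ |A|² - |A| + 1, i.e. 7 ≤ |A - A| ≤ 13.
Note: 0 ∈ A - A always (from a - a). The set is symmetric: if d ∈ A - A then -d ∈ A - A.
Enumerate nonzero differences d = a - a' with a > a' (then include -d):
Positive differences: {2, 7, 8, 9, 15, 17}
Full difference set: {0} ∪ (positive diffs) ∪ (negative diffs).
|A - A| = 1 + 2·6 = 13 (matches direct enumeration: 13).

|A - A| = 13


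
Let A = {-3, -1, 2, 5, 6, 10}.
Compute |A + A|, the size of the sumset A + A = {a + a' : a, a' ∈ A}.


A + A = {a + a' : a, a' ∈ A}; |A| = 6.
General bounds: 2|A| - 1 ≤ |A + A| ≤ |A|(|A|+1)/2, i.e. 11 ≤ |A + A| ≤ 21.
Lower bound 2|A|-1 is attained iff A is an arithmetic progression.
Enumerate sums a + a' for a ≤ a' (symmetric, so this suffices):
a = -3: -3+-3=-6, -3+-1=-4, -3+2=-1, -3+5=2, -3+6=3, -3+10=7
a = -1: -1+-1=-2, -1+2=1, -1+5=4, -1+6=5, -1+10=9
a = 2: 2+2=4, 2+5=7, 2+6=8, 2+10=12
a = 5: 5+5=10, 5+6=11, 5+10=15
a = 6: 6+6=12, 6+10=16
a = 10: 10+10=20
Distinct sums: {-6, -4, -2, -1, 1, 2, 3, 4, 5, 7, 8, 9, 10, 11, 12, 15, 16, 20}
|A + A| = 18

|A + A| = 18


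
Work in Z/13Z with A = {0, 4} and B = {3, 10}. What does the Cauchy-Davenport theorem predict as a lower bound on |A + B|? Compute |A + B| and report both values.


Cauchy-Davenport: |A + B| ≥ min(p, |A| + |B| - 1) for A, B nonempty in Z/pZ.
|A| = 2, |B| = 2, p = 13.
CD lower bound = min(13, 2 + 2 - 1) = min(13, 3) = 3.
Compute A + B mod 13 directly:
a = 0: 0+3=3, 0+10=10
a = 4: 4+3=7, 4+10=1
A + B = {1, 3, 7, 10}, so |A + B| = 4.
Verify: 4 ≥ 3? Yes ✓.

CD lower bound = 3, actual |A + B| = 4.


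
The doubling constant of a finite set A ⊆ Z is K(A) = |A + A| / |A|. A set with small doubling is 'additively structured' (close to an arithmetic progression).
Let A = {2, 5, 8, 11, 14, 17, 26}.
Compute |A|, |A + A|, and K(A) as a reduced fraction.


|A| = 7.
Compute A + A by enumerating all 49 pairs.
A + A = {4, 7, 10, 13, 16, 19, 22, 25, 28, 31, 34, 37, 40, 43, 52}, so |A + A| = 15.
K = |A + A| / |A| = 15/7 (already in lowest terms) ≈ 2.1429.
Reference: AP of size 7 gives K = 13/7 ≈ 1.8571; a fully generic set of size 7 gives K ≈ 4.0000.

|A| = 7, |A + A| = 15, K = 15/7.


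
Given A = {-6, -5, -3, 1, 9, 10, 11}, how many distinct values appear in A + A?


A + A = {a + a' : a, a' ∈ A}; |A| = 7.
General bounds: 2|A| - 1 ≤ |A + A| ≤ |A|(|A|+1)/2, i.e. 13 ≤ |A + A| ≤ 28.
Lower bound 2|A|-1 is attained iff A is an arithmetic progression.
Enumerate sums a + a' for a ≤ a' (symmetric, so this suffices):
a = -6: -6+-6=-12, -6+-5=-11, -6+-3=-9, -6+1=-5, -6+9=3, -6+10=4, -6+11=5
a = -5: -5+-5=-10, -5+-3=-8, -5+1=-4, -5+9=4, -5+10=5, -5+11=6
a = -3: -3+-3=-6, -3+1=-2, -3+9=6, -3+10=7, -3+11=8
a = 1: 1+1=2, 1+9=10, 1+10=11, 1+11=12
a = 9: 9+9=18, 9+10=19, 9+11=20
a = 10: 10+10=20, 10+11=21
a = 11: 11+11=22
Distinct sums: {-12, -11, -10, -9, -8, -6, -5, -4, -2, 2, 3, 4, 5, 6, 7, 8, 10, 11, 12, 18, 19, 20, 21, 22}
|A + A| = 24

|A + A| = 24


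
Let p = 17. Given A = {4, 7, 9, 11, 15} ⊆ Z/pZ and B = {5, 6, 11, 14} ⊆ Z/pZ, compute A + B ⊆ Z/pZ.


Work in Z/17Z: reduce every sum a + b modulo 17.
Enumerate all 20 pairs:
a = 4: 4+5=9, 4+6=10, 4+11=15, 4+14=1
a = 7: 7+5=12, 7+6=13, 7+11=1, 7+14=4
a = 9: 9+5=14, 9+6=15, 9+11=3, 9+14=6
a = 11: 11+5=16, 11+6=0, 11+11=5, 11+14=8
a = 15: 15+5=3, 15+6=4, 15+11=9, 15+14=12
Distinct residues collected: {0, 1, 3, 4, 5, 6, 8, 9, 10, 12, 13, 14, 15, 16}
|A + B| = 14 (out of 17 total residues).

A + B = {0, 1, 3, 4, 5, 6, 8, 9, 10, 12, 13, 14, 15, 16}


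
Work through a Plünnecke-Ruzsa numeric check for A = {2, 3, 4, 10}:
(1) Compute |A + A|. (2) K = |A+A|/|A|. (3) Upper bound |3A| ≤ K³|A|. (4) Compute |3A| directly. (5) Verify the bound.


|A| = 4.
Step 1: Compute A + A by enumerating all 16 pairs.
A + A = {4, 5, 6, 7, 8, 12, 13, 14, 20}, so |A + A| = 9.
Step 2: Doubling constant K = |A + A|/|A| = 9/4 = 9/4 ≈ 2.2500.
Step 3: Plünnecke-Ruzsa gives |3A| ≤ K³·|A| = (2.2500)³ · 4 ≈ 45.5625.
Step 4: Compute 3A = A + A + A directly by enumerating all triples (a,b,c) ∈ A³; |3A| = 16.
Step 5: Check 16 ≤ 45.5625? Yes ✓.

K = 9/4, Plünnecke-Ruzsa bound K³|A| ≈ 45.5625, |3A| = 16, inequality holds.


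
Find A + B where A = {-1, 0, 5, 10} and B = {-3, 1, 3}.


A + B = {a + b : a ∈ A, b ∈ B}.
Enumerate all |A|·|B| = 4·3 = 12 pairs (a, b) and collect distinct sums.
a = -1: -1+-3=-4, -1+1=0, -1+3=2
a = 0: 0+-3=-3, 0+1=1, 0+3=3
a = 5: 5+-3=2, 5+1=6, 5+3=8
a = 10: 10+-3=7, 10+1=11, 10+3=13
Collecting distinct sums: A + B = {-4, -3, 0, 1, 2, 3, 6, 7, 8, 11, 13}
|A + B| = 11

A + B = {-4, -3, 0, 1, 2, 3, 6, 7, 8, 11, 13}


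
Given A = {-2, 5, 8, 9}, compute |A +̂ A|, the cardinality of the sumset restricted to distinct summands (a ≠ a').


Restricted sumset: A +̂ A = {a + a' : a ∈ A, a' ∈ A, a ≠ a'}.
Equivalently, take A + A and drop any sum 2a that is achievable ONLY as a + a for a ∈ A (i.e. sums representable only with equal summands).
Enumerate pairs (a, a') with a < a' (symmetric, so each unordered pair gives one sum; this covers all a ≠ a'):
  -2 + 5 = 3
  -2 + 8 = 6
  -2 + 9 = 7
  5 + 8 = 13
  5 + 9 = 14
  8 + 9 = 17
Collected distinct sums: {3, 6, 7, 13, 14, 17}
|A +̂ A| = 6
(Reference bound: |A +̂ A| ≥ 2|A| - 3 for |A| ≥ 2, with |A| = 4 giving ≥ 5.)

|A +̂ A| = 6


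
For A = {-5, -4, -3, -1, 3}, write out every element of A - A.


A - A = {a - a' : a, a' ∈ A}.
Compute a - a' for each ordered pair (a, a'):
a = -5: -5--5=0, -5--4=-1, -5--3=-2, -5--1=-4, -5-3=-8
a = -4: -4--5=1, -4--4=0, -4--3=-1, -4--1=-3, -4-3=-7
a = -3: -3--5=2, -3--4=1, -3--3=0, -3--1=-2, -3-3=-6
a = -1: -1--5=4, -1--4=3, -1--3=2, -1--1=0, -1-3=-4
a = 3: 3--5=8, 3--4=7, 3--3=6, 3--1=4, 3-3=0
Collecting distinct values (and noting 0 appears from a-a):
A - A = {-8, -7, -6, -4, -3, -2, -1, 0, 1, 2, 3, 4, 6, 7, 8}
|A - A| = 15

A - A = {-8, -7, -6, -4, -3, -2, -1, 0, 1, 2, 3, 4, 6, 7, 8}


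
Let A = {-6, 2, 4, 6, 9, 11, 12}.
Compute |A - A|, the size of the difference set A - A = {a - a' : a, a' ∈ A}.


A - A = {a - a' : a, a' ∈ A}; |A| = 7.
Bounds: 2|A|-1 ≤ |A - A| ≤ |A|² - |A| + 1, i.e. 13 ≤ |A - A| ≤ 43.
Note: 0 ∈ A - A always (from a - a). The set is symmetric: if d ∈ A - A then -d ∈ A - A.
Enumerate nonzero differences d = a - a' with a > a' (then include -d):
Positive differences: {1, 2, 3, 4, 5, 6, 7, 8, 9, 10, 12, 15, 17, 18}
Full difference set: {0} ∪ (positive diffs) ∪ (negative diffs).
|A - A| = 1 + 2·14 = 29 (matches direct enumeration: 29).

|A - A| = 29


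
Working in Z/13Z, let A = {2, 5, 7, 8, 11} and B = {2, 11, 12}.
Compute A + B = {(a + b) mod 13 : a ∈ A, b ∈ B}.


Work in Z/13Z: reduce every sum a + b modulo 13.
Enumerate all 15 pairs:
a = 2: 2+2=4, 2+11=0, 2+12=1
a = 5: 5+2=7, 5+11=3, 5+12=4
a = 7: 7+2=9, 7+11=5, 7+12=6
a = 8: 8+2=10, 8+11=6, 8+12=7
a = 11: 11+2=0, 11+11=9, 11+12=10
Distinct residues collected: {0, 1, 3, 4, 5, 6, 7, 9, 10}
|A + B| = 9 (out of 13 total residues).

A + B = {0, 1, 3, 4, 5, 6, 7, 9, 10}


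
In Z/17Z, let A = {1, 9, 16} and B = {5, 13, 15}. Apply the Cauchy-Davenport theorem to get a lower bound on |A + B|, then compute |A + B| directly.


Cauchy-Davenport: |A + B| ≥ min(p, |A| + |B| - 1) for A, B nonempty in Z/pZ.
|A| = 3, |B| = 3, p = 17.
CD lower bound = min(17, 3 + 3 - 1) = min(17, 5) = 5.
Compute A + B mod 17 directly:
a = 1: 1+5=6, 1+13=14, 1+15=16
a = 9: 9+5=14, 9+13=5, 9+15=7
a = 16: 16+5=4, 16+13=12, 16+15=14
A + B = {4, 5, 6, 7, 12, 14, 16}, so |A + B| = 7.
Verify: 7 ≥ 5? Yes ✓.

CD lower bound = 5, actual |A + B| = 7.


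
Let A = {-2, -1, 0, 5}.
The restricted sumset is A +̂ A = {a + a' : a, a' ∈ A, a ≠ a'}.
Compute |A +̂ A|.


Restricted sumset: A +̂ A = {a + a' : a ∈ A, a' ∈ A, a ≠ a'}.
Equivalently, take A + A and drop any sum 2a that is achievable ONLY as a + a for a ∈ A (i.e. sums representable only with equal summands).
Enumerate pairs (a, a') with a < a' (symmetric, so each unordered pair gives one sum; this covers all a ≠ a'):
  -2 + -1 = -3
  -2 + 0 = -2
  -2 + 5 = 3
  -1 + 0 = -1
  -1 + 5 = 4
  0 + 5 = 5
Collected distinct sums: {-3, -2, -1, 3, 4, 5}
|A +̂ A| = 6
(Reference bound: |A +̂ A| ≥ 2|A| - 3 for |A| ≥ 2, with |A| = 4 giving ≥ 5.)

|A +̂ A| = 6


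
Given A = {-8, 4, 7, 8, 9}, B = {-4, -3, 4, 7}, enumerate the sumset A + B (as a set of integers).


A + B = {a + b : a ∈ A, b ∈ B}.
Enumerate all |A|·|B| = 5·4 = 20 pairs (a, b) and collect distinct sums.
a = -8: -8+-4=-12, -8+-3=-11, -8+4=-4, -8+7=-1
a = 4: 4+-4=0, 4+-3=1, 4+4=8, 4+7=11
a = 7: 7+-4=3, 7+-3=4, 7+4=11, 7+7=14
a = 8: 8+-4=4, 8+-3=5, 8+4=12, 8+7=15
a = 9: 9+-4=5, 9+-3=6, 9+4=13, 9+7=16
Collecting distinct sums: A + B = {-12, -11, -4, -1, 0, 1, 3, 4, 5, 6, 8, 11, 12, 13, 14, 15, 16}
|A + B| = 17

A + B = {-12, -11, -4, -1, 0, 1, 3, 4, 5, 6, 8, 11, 12, 13, 14, 15, 16}
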